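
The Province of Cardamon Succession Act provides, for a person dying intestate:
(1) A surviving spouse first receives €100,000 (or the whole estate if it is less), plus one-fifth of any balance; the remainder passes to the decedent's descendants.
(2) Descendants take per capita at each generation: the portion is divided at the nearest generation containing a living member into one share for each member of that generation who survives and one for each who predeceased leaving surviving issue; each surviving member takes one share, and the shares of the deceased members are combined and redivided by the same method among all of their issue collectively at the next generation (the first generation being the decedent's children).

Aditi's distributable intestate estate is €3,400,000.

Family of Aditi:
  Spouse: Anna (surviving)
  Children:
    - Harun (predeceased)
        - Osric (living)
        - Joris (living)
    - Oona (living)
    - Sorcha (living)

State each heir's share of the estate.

Anna: €760,000; Osric: €440,000; Joris: €440,000; Oona: €880,000; Sorcha: €880,000

Anna first takes €100,000, leaving a balance of €3,300,000. Anna then takes one-fifth of the balance (€660,000), for a total of €760,000. The remaining €2,640,000 passes to the descendants.
The descendants' portion (€2,640,000) is divided at the children's generation into 3 shares of €880,000. Oona and Sorcha each take €880,000. The remaining share for the deceased Harun (€880,000) is carried to the next generation.
That pool (€880,000) is divided at the grandchildren's generation equally among Osric and Joris: €440,000 each.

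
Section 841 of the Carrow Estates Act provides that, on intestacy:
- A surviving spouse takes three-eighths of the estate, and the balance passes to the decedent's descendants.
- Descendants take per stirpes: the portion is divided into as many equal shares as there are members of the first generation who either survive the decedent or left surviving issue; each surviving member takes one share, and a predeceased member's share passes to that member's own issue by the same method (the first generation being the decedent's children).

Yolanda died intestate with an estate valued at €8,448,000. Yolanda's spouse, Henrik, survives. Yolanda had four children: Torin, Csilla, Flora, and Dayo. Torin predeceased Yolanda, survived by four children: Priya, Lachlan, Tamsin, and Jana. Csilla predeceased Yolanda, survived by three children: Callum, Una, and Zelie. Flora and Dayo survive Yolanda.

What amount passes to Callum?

Callum receives €440,000.

Henrik takes three-eighths of €8,448,000 = €3,168,000. The remaining €5,280,000 passes to the descendants.
The descendants' portion (€5,280,000) is divided into 4 shares of €1,320,000: Flora and Dayo each take €1,320,000; Torin's €1,320,000 share passes to Torin's issue; Csilla's €1,320,000 share passes to Csilla's issue.
Torin's share (€1,320,000) is divided into 4 shares of €330,000: Priya, Lachlan, Tamsin, and Jana each take €330,000.
Csilla's share (€1,320,000) is divided into 3 shares of €440,000: Callum, Una, and Zelie each take €440,000.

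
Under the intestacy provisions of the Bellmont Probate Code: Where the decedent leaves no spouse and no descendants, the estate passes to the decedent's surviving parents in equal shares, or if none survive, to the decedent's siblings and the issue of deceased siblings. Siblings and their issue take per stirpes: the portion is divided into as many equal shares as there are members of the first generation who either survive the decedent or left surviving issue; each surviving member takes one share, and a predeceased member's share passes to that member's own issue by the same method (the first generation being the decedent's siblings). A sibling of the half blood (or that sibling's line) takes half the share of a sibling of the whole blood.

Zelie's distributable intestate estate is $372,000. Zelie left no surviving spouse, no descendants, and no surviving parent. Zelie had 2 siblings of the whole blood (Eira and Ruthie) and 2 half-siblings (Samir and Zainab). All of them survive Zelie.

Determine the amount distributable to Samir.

Samir receives $62,000.

The entire $372,000 passes to the siblings and their issue.
Counting each half-blood sibling's line as half a unit, there are 3 units in $372,000, so one unit is $124,000. Whole-blood lines (Eira and Ruthie) take $124,000 each; half-blood lines (Samir and Zainab) take $62,000 each.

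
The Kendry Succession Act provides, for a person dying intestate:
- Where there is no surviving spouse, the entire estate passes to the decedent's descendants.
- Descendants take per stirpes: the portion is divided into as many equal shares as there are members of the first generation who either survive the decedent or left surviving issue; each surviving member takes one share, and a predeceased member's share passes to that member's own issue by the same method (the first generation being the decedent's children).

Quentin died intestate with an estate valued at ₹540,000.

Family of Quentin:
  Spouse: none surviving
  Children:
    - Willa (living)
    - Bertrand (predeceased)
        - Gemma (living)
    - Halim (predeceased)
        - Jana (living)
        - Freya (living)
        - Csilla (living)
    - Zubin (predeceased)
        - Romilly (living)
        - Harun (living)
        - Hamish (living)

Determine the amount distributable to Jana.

Jana receives ₹45,000.

The entire ₹540,000 passes to the descendants.
That amount (₹540,000) is divided into 4 shares of ₹135,000: Willa takes ₹135,000; Bertrand's ₹135,000 share passes to Bertrand's issue; Halim's ₹135,000 share passes to Halim's issue; Zubin's ₹135,000 share passes to Zubin's issue.
Bertrand's share (₹135,000) passes entirely to Gemma.
Halim's share (₹135,000) is divided into 3 shares of ₹45,000: Jana, Freya, and Csilla each take ₹45,000.
Zubin's share (₹135,000) is divided into 3 shares of ₹45,000: Romilly, Harun, and Hamish each take ₹45,000.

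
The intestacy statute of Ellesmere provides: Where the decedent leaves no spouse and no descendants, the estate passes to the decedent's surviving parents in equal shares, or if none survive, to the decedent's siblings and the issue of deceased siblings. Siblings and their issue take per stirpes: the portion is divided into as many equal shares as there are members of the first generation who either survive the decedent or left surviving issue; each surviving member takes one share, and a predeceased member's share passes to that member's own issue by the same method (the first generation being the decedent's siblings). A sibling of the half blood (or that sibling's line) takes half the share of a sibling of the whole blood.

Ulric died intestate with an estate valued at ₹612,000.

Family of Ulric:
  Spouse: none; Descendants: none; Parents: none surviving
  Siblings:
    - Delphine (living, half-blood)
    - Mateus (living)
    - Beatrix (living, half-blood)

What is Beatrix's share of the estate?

The entire ₹612,000 passes to the siblings and their issue.
Counting each half-blood sibling's line as half a unit, there are 2 units in ₹612,000, so one unit is ₹306,000. Whole-blood lines (Mateus) take ₹306,000 each; half-blood lines (Delphine and Beatrix) take ₹153,000 each.

Beatrix receives ₹153,000.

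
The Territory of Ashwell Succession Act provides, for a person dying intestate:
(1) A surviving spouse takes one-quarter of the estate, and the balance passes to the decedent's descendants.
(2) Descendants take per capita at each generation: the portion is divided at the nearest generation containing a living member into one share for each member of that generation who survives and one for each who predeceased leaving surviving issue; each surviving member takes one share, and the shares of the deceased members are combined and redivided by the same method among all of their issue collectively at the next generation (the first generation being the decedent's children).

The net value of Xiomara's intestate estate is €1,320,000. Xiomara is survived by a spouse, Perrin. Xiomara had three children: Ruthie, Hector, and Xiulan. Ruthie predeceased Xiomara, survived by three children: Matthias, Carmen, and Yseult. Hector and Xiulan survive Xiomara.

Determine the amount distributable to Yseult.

Yseult receives €110,000.

Perrin takes one-quarter of €1,320,000 = €330,000. The remaining €990,000 passes to the descendants.
The descendants' portion (€990,000) is divided at the children's generation into 3 shares of €330,000. Hector and Xiulan each take €330,000. The remaining share for the deceased Ruthie (€330,000) is carried to the next generation.
That pool (€330,000) is divided at the grandchildren's generation equally among Matthias, Carmen, and Yseult: €110,000 each.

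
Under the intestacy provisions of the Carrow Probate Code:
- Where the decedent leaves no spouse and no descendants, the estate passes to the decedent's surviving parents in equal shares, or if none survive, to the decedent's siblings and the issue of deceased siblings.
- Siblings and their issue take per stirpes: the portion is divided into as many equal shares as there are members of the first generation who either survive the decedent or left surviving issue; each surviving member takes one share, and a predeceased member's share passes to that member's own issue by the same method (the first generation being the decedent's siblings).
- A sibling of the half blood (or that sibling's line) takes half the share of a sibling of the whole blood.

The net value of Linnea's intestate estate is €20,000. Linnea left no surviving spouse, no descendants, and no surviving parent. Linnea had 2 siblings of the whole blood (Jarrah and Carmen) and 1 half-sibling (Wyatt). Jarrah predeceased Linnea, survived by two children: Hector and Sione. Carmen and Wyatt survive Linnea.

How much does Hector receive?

Hector receives €4,000.

The entire €20,000 passes to the siblings and their issue.
Counting each half-blood sibling's line as half a unit, there are 5/2 units in €20,000, so one unit is €8,000. Whole-blood lines (Jarrah and Carmen) take €8,000 each; half-blood lines (Wyatt) take €4,000 each.
Jarrah's share (€8,000) is divided into 2 shares of €4,000: Hector and Sione each take €4,000.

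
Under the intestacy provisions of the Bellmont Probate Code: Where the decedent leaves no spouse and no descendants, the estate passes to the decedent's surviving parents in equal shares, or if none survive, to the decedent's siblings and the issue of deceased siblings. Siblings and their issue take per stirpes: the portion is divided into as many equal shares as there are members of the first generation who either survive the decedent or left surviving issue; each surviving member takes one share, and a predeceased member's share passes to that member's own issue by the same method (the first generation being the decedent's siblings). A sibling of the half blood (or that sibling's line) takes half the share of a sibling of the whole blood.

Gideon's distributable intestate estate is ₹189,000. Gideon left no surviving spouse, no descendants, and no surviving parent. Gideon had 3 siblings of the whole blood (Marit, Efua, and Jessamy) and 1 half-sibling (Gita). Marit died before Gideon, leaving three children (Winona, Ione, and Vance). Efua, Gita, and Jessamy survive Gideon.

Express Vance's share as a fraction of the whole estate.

The entire ₹189,000 passes to the siblings and their issue.
Counting each half-blood sibling's line as half a unit, there are 7/2 units in ₹189,000, so one unit is ₹54,000. Whole-blood lines (Marit, Efua, and Jessamy) take ₹54,000 each; half-blood lines (Gita) take ₹27,000 each.
Marit's share (₹54,000) is divided into 3 shares of ₹18,000: Winona, Ione, and Vance each take ₹18,000.

Vance receives 2/21 of the estate.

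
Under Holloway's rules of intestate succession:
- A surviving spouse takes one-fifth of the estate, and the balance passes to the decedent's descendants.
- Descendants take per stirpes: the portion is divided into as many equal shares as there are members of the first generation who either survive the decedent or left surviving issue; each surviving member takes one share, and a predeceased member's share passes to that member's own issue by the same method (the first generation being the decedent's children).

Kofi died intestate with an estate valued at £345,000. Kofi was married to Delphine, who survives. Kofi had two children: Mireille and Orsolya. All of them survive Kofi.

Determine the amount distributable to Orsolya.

Delphine takes one-fifth of £345,000 = £69,000. The remaining £276,000 passes to the descendants.
The descendants' portion (£276,000) is divided into 2 shares of £138,000: Mireille and Orsolya each take £138,000.

Orsolya receives £138,000.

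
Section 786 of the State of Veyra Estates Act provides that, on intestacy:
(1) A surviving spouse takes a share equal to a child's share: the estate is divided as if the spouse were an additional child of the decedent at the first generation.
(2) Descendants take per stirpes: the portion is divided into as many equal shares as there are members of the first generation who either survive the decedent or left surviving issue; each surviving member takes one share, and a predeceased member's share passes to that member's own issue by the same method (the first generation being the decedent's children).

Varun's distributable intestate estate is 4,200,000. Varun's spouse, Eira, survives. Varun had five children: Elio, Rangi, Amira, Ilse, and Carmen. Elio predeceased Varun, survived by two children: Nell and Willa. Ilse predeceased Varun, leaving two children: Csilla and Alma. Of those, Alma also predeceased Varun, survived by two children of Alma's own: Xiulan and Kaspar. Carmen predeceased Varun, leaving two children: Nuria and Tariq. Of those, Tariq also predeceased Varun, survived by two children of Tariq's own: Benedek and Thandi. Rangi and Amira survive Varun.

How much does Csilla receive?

Csilla receives 350,000.

The spouse counts as an additional share at the children's level, so there are 6 primary shares of 700,000. Eira takes one such share (700,000).
The children's combined portion (3,500,000) is divided into 5 shares of 700,000: Rangi and Amira each take 700,000; Elio's 700,000 share passes to Elio's issue; Ilse's 700,000 share passes to Ilse's issue; Carmen's 700,000 share passes to Carmen's issue.
Elio's share (700,000) is divided into 2 shares of 350,000: Nell and Willa each take 350,000.
Ilse's share (700,000) is divided into 2 shares of 350,000: Csilla takes 350,000; Alma's 350,000 share passes to Alma's issue.
Alma's share (350,000) is divided into 2 shares of 175,000: Xiulan and Kaspar each take 175,000.
Carmen's share (700,000) is divided into 2 shares of 350,000: Nuria takes 350,000; Tariq's 350,000 share passes to Tariq's issue.
Tariq's share (350,000) is divided into 2 shares of 175,000: Benedek and Thandi each take 175,000.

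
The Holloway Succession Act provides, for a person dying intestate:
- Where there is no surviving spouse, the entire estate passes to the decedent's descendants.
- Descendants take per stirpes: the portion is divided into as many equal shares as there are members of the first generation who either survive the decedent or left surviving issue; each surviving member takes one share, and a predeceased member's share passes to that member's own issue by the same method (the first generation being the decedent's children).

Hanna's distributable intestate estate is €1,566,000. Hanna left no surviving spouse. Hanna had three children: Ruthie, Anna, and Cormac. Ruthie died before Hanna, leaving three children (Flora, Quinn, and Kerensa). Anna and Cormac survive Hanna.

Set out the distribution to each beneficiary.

Flora: €174,000; Quinn: €174,000; Kerensa: €174,000; Anna: €522,000; Cormac: €522,000

The entire €1,566,000 passes to the descendants.
That amount (€1,566,000) is divided into 3 shares of €522,000: Anna and Cormac each take €522,000; Ruthie's €522,000 share passes to Ruthie's issue.
Ruthie's share (€522,000) is divided into 3 shares of €174,000: Flora, Quinn, and Kerensa each take €174,000.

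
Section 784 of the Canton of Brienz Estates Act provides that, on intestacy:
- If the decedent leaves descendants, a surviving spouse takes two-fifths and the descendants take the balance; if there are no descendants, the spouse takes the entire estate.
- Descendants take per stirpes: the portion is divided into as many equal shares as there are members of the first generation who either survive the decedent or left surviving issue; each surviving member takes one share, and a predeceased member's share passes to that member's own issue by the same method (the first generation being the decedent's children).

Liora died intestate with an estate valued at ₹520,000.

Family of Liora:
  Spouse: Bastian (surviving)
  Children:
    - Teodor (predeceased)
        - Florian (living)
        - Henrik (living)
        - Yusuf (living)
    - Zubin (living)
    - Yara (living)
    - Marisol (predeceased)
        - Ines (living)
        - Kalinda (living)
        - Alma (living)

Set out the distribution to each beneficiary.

Bastian: ₹208,000; Florian: ₹26,000; Henrik: ₹26,000; Yusuf: ₹26,000; Zubin: ₹78,000; Yara: ₹78,000; Ines: ₹26,000; Kalinda: ₹26,000; Alma: ₹26,000

Bastian takes two-fifths of ₹520,000 = ₹208,000. The remaining ₹312,000 passes to the descendants.
The descendants' portion (₹312,000) is divided into 4 shares of ₹78,000: Zubin and Yara each take ₹78,000; Teodor's ₹78,000 share passes to Teodor's issue; Marisol's ₹78,000 share passes to Marisol's issue.
Teodor's share (₹78,000) is divided into 3 shares of ₹26,000: Florian, Henrik, and Yusuf each take ₹26,000.
Marisol's share (₹78,000) is divided into 3 shares of ₹26,000: Ines, Kalinda, and Alma each take ₹26,000.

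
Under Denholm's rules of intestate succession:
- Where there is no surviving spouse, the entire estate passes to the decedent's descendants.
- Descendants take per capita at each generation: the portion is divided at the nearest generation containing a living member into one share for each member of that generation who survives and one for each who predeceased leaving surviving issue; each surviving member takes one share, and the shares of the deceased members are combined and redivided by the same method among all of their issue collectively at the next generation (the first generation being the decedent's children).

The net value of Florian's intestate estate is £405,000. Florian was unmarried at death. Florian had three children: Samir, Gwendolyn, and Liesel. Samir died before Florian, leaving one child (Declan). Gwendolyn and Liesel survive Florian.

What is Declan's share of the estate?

The entire £405,000 passes to the descendants.
That amount (£405,000) is divided at the children's generation into 3 shares of £135,000. Gwendolyn and Liesel each take £135,000. The remaining share for the deceased Samir (£135,000) is carried to the next generation.
That pool (£135,000) passes entirely to Declan, the sole taker at the grandchildren's generation.

Declan receives £135,000.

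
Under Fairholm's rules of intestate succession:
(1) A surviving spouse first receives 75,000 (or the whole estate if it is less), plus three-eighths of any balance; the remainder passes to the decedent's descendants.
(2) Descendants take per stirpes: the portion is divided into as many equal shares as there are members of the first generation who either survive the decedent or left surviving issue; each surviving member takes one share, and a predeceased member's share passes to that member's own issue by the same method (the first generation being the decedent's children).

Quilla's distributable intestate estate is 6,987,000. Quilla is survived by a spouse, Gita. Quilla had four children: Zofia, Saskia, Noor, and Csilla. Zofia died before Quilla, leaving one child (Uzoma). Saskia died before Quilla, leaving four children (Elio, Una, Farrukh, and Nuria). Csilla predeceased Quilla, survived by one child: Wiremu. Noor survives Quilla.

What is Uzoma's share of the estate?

Uzoma receives 1,080,000.

Gita first takes 75,000, leaving a balance of 6,912,000. Gita then takes three-eighths of the balance (2,592,000), for a total of 2,667,000. The remaining 4,320,000 passes to the descendants.
The descendants' portion (4,320,000) is divided into 4 shares of 1,080,000: Noor takes 1,080,000; Zofia's 1,080,000 share passes to Zofia's issue; Saskia's 1,080,000 share passes to Saskia's issue; Csilla's 1,080,000 share passes to Csilla's issue.
Zofia's share (1,080,000) passes entirely to Uzoma.
Saskia's share (1,080,000) is divided into 4 shares of 270,000: Elio, Una, Farrukh, and Nuria each take 270,000.
Csilla's share (1,080,000) passes entirely to Wiremu.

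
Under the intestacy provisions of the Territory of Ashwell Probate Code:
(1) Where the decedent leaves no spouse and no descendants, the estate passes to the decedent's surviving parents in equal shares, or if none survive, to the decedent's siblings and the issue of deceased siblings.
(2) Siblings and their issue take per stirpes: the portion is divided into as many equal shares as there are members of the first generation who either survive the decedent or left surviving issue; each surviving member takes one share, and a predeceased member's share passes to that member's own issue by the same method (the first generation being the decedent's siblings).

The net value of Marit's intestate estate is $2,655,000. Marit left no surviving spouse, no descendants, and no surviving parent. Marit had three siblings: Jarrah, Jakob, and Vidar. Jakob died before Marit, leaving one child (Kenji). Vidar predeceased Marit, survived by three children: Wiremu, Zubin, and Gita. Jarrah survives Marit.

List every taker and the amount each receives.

The entire $2,655,000 passes to the siblings and their issue.
That amount ($2,655,000) is divided into 3 shares of $885,000: Jarrah takes $885,000; Jakob's $885,000 share passes to Jakob's issue; Vidar's $885,000 share passes to Vidar's issue.
Jakob's share ($885,000) passes entirely to Kenji.
Vidar's share ($885,000) is divided into 3 shares of $295,000: Wiremu, Zubin, and Gita each take $295,000.

Jarrah: $885,000; Kenji: $885,000; Wiremu: $295,000; Zubin: $295,000; Gita: $295,000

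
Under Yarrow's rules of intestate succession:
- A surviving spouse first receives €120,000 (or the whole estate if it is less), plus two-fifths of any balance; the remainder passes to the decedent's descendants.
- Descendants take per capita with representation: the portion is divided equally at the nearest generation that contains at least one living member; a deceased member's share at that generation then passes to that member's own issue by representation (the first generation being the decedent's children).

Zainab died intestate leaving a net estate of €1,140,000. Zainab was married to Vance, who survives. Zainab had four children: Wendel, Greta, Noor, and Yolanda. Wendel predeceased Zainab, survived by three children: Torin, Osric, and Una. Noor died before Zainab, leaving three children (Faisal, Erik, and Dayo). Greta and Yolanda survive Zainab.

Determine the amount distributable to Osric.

Vance first takes €120,000, leaving a balance of €1,020,000. Vance then takes two-fifths of the balance (€408,000), for a total of €528,000. The remaining €612,000 passes to the descendants.
The descendants' portion (€612,000) is divided into 4 shares of €153,000: Greta and Yolanda each take €153,000; Wendel's €153,000 share passes to Wendel's issue; Noor's €153,000 share passes to Noor's issue.
Wendel's share (€153,000) is divided into 3 shares of €51,000: Torin, Osric, and Una each take €51,000.
Noor's share (€153,000) is divided into 3 shares of €51,000: Faisal, Erik, and Dayo each take €51,000.

Osric receives €51,000.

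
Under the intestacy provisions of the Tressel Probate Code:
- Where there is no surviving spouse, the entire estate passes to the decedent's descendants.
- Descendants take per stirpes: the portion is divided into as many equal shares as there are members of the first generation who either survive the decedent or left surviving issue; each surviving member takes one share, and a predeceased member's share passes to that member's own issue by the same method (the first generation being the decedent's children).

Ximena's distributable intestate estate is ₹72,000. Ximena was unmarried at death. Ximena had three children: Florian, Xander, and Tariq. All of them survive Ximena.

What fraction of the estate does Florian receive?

Florian receives 1/3 of the estate.

The entire ₹72,000 passes to the descendants.
That amount (₹72,000) is divided into 3 shares of ₹24,000: Florian, Xander, and Tariq each take ₹24,000.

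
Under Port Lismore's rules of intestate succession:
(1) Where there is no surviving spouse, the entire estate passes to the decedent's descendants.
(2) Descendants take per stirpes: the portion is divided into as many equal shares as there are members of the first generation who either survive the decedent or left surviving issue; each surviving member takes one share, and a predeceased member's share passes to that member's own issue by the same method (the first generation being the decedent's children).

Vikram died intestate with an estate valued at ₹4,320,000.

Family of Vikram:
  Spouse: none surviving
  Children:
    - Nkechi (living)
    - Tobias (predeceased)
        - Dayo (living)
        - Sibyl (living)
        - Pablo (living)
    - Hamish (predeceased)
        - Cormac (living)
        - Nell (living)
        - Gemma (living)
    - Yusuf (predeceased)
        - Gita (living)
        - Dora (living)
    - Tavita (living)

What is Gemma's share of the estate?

Gemma receives ₹288,000.

The entire ₹4,320,000 passes to the descendants.
That amount (₹4,320,000) is divided into 5 shares of ₹864,000: Nkechi and Tavita each take ₹864,000; Tobias's ₹864,000 share passes to Tobias's issue; Hamish's ₹864,000 share passes to Hamish's issue; Yusuf's ₹864,000 share passes to Yusuf's issue.
Tobias's share (₹864,000) is divided into 3 shares of ₹288,000: Dayo, Sibyl, and Pablo each take ₹288,000.
Hamish's share (₹864,000) is divided into 3 shares of ₹288,000: Cormac, Nell, and Gemma each take ₹288,000.
Yusuf's share (₹864,000) is divided into 2 shares of ₹432,000: Gita and Dora each take ₹432,000.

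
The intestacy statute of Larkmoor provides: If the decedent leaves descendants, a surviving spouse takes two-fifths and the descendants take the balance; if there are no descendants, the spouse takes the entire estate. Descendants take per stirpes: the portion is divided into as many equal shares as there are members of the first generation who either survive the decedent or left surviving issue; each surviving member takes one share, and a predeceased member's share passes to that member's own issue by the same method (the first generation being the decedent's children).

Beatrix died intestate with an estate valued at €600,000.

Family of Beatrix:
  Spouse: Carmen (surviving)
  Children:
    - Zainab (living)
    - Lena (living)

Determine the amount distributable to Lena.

Carmen takes two-fifths of €600,000 = €240,000. The remaining €360,000 passes to the descendants.
The descendants' portion (€360,000) is divided into 2 shares of €180,000: Zainab and Lena each take €180,000.

Lena receives €180,000.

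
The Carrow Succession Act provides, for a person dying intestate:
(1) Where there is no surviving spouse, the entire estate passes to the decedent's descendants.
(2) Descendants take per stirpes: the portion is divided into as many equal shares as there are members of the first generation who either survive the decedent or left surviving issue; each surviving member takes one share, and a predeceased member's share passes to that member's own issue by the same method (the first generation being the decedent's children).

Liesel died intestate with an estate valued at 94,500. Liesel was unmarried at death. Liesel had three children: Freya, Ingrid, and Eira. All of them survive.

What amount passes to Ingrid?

Ingrid receives 31,500.

The entire 94,500 passes to the descendants.
That amount (94,500) is divided into 3 shares of 31,500: Freya, Ingrid, and Eira each take 31,500.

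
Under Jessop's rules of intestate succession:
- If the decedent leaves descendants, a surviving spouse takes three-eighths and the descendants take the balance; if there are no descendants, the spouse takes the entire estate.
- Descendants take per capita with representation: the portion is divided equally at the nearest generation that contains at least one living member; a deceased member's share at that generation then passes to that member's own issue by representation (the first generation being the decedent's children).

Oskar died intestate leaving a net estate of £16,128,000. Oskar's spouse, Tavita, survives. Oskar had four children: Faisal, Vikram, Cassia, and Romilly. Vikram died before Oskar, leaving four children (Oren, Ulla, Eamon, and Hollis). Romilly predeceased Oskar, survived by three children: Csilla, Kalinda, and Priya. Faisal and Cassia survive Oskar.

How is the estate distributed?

Tavita takes three-eighths of £16,128,000 = £6,048,000. The remaining £10,080,000 passes to the descendants.
The descendants' portion (£10,080,000) is divided into 4 shares of £2,520,000: Faisal and Cassia each take £2,520,000; Vikram's £2,520,000 share passes to Vikram's issue; Romilly's £2,520,000 share passes to Romilly's issue.
Vikram's share (£2,520,000) is divided into 4 shares of £630,000: Oren, Ulla, Eamon, and Hollis each take £630,000.
Romilly's share (£2,520,000) is divided into 3 shares of £840,000: Csilla, Kalinda, and Priya each take £840,000.

Tavita: £6,048,000; Faisal: £2,520,000; Oren: £630,000; Ulla: £630,000; Eamon: £630,000; Hollis: £630,000; Cassia: £2,520,000; Csilla: £840,000; Kalinda: £840,000; Priya: £840,000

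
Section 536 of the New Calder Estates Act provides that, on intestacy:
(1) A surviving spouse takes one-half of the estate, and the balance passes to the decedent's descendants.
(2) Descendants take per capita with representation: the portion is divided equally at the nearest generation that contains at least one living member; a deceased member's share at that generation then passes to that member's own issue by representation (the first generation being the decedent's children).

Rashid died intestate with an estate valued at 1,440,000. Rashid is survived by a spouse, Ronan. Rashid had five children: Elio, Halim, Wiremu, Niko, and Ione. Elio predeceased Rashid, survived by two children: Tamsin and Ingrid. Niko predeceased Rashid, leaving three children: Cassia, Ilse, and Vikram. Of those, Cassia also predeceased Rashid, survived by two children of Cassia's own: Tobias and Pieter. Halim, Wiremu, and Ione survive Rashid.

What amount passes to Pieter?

Pieter receives 24,000.

Ronan takes one-half of 1,440,000 = 720,000. The remaining 720,000 passes to the descendants.
The descendants' portion (720,000) is divided into 5 shares of 144,000: Halim, Wiremu, and Ione each take 144,000; Elio's 144,000 share passes to Elio's issue; Niko's 144,000 share passes to Niko's issue.
Elio's share (144,000) is divided into 2 shares of 72,000: Tamsin and Ingrid each take 72,000.
Niko's share (144,000) is divided into 3 shares of 48,000: Ilse and Vikram each take 48,000; Cassia's 48,000 share passes to Cassia's issue.
Cassia's share (48,000) is divided into 2 shares of 24,000: Tobias and Pieter each take 24,000.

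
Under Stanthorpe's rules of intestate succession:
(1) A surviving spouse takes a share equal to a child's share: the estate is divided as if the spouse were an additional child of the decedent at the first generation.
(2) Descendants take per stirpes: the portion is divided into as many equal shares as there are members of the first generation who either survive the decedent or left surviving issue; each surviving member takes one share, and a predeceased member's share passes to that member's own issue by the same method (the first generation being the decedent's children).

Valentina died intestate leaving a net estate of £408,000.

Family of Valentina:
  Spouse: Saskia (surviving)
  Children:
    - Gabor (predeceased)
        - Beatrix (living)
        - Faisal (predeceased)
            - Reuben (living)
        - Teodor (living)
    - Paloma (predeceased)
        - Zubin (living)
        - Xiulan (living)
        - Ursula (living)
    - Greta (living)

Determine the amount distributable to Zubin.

The spouse counts as an additional share at the children's level, so there are 4 primary shares of £102,000. Saskia takes one such share (£102,000).
The children's combined portion (£306,000) is divided into 3 shares of £102,000: Greta takes £102,000; Gabor's £102,000 share passes to Gabor's issue; Paloma's £102,000 share passes to Paloma's issue.
Gabor's share (£102,000) is divided into 3 shares of £34,000: Beatrix and Teodor each take £34,000; Faisal's £34,000 share passes to Faisal's issue.
Faisal's share (£34,000) passes entirely to Reuben.
Paloma's share (£102,000) is divided into 3 shares of £34,000: Zubin, Xiulan, and Ursula each take £34,000.

Zubin receives £34,000.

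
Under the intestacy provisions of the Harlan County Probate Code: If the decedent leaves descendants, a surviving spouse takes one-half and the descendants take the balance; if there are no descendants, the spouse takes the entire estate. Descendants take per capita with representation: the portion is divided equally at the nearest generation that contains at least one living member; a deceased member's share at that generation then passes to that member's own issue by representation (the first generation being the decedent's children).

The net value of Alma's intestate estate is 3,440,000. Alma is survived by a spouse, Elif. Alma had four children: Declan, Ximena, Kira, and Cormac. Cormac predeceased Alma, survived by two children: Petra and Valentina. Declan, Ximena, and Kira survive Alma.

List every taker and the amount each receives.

Elif: 1,720,000; Declan: 430,000; Ximena: 430,000; Kira: 430,000; Petra: 215,000; Valentina: 215,000

Elif takes one-half of 3,440,000 = 1,720,000. The remaining 1,720,000 passes to the descendants.
The descendants' portion (1,720,000) is divided into 4 shares of 430,000: Declan, Ximena, and Kira each take 430,000; Cormac's 430,000 share passes to Cormac's issue.
Cormac's share (430,000) is divided into 2 shares of 215,000: Petra and Valentina each take 215,000.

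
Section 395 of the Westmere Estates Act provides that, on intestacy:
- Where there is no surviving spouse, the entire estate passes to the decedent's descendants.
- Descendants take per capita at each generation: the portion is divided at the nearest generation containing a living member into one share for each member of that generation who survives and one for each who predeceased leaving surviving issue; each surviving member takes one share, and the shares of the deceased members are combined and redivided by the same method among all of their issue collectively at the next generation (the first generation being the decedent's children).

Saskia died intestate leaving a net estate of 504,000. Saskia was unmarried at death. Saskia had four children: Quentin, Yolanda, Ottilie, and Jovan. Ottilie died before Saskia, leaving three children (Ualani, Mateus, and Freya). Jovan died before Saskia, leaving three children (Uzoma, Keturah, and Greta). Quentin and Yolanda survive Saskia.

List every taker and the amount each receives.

The entire 504,000 passes to the descendants.
That amount (504,000) is divided at the children's generation into 4 shares of 126,000. Quentin and Yolanda each take 126,000. The 2 shares of the deceased (Ottilie and Jovan) are combined into a pool of 252,000.
That pool (252,000) is divided at the grandchildren's generation equally among Ualani, Mateus, Freya, Uzoma, Keturah, and Greta: 42,000 each.

Quentin: 126,000; Yolanda: 126,000; Ualani: 42,000; Mateus: 42,000; Freya: 42,000; Uzoma: 42,000; Keturah: 42,000; Greta: 42,000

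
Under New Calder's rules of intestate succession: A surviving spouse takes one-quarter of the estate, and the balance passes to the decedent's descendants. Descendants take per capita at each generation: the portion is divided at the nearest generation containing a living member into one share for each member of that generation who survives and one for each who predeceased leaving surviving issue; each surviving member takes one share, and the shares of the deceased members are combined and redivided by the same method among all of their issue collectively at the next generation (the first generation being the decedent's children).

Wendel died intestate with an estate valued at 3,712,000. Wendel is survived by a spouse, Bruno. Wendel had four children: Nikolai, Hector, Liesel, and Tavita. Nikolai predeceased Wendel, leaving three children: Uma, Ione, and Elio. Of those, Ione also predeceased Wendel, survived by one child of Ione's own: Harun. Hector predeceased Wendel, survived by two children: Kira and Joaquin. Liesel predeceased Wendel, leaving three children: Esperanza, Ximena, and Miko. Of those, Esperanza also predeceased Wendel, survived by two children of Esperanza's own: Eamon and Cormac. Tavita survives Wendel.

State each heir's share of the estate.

Bruno takes one-quarter of 3,712,000 = 928,000. The remaining 2,784,000 passes to the descendants.
The descendants' portion (2,784,000) is divided at the children's generation into 4 shares of 696,000. Tavita takes 696,000. The 3 shares of the deceased (Nikolai, Hector, and Liesel) are combined into a pool of 2,088,000.
That pool (2,088,000) is divided at the grandchildren's generation into 8 shares of 261,000. Uma, Elio, Kira, Joaquin, Ximena, and Miko each take 261,000. The 2 shares of the deceased (Ione and Esperanza) are combined into a pool of 522,000.
That pool (522,000) is divided at the great-grandchildren's generation equally among Harun, Eamon, and Cormac: 174,000 each.

Bruno: 928,000; Uma: 261,000; Harun: 174,000; Elio: 261,000; Kira: 261,000; Joaquin: 261,000; Eamon: 174,000; Cormac: 174,000; Ximena: 261,000; Miko: 261,000; Tavita: 696,000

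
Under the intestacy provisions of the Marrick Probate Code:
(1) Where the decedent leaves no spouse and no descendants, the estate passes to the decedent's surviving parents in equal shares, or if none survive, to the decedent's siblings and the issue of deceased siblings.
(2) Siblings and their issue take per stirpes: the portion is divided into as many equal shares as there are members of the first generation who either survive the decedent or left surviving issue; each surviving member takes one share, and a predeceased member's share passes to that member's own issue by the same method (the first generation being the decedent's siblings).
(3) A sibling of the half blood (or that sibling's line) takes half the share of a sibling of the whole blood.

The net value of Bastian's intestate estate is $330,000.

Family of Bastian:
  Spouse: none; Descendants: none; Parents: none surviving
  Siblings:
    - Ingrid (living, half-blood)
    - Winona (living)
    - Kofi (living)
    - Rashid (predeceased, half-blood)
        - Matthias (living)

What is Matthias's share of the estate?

Matthias receives $55,000.

The entire $330,000 passes to the siblings and their issue.
Counting each half-blood sibling's line as half a unit, there are 3 units in $330,000, so one unit is $110,000. Whole-blood lines (Winona and Kofi) take $110,000 each; half-blood lines (Ingrid and Rashid) take $55,000 each.
Rashid's share ($55,000) passes entirely to Matthias.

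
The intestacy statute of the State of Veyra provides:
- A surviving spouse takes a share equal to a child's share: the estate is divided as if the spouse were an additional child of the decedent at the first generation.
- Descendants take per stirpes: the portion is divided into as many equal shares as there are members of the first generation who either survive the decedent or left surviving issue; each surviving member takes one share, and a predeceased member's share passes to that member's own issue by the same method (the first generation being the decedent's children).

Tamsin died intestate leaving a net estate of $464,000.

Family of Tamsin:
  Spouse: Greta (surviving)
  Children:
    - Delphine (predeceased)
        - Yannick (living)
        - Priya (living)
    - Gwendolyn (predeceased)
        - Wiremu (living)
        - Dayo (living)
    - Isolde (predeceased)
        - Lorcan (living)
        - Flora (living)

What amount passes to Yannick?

Yannick receives $58,000.

The spouse counts as an additional share at the children's level, so there are 4 primary shares of $116,000. Greta takes one such share ($116,000).
The children's combined portion ($348,000) is divided into 3 shares of $116,000: Delphine's $116,000 share passes to Delphine's issue; Gwendolyn's $116,000 share passes to Gwendolyn's issue; Isolde's $116,000 share passes to Isolde's issue.
Delphine's share ($116,000) is divided into 2 shares of $58,000: Yannick and Priya each take $58,000.
Gwendolyn's share ($116,000) is divided into 2 shares of $58,000: Wiremu and Dayo each take $58,000.
Isolde's share ($116,000) is divided into 2 shares of $58,000: Lorcan and Flora each take $58,000.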